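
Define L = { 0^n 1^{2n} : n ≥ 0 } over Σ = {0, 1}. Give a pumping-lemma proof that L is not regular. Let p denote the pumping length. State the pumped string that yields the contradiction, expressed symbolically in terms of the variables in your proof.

Assume L is regular. Let p be the pumping length given by the pumping lemma.
Let w = 0^p 1^{2p} ∈ L; note |w| = 3p ≥ p.
Write w = xyz as guaranteed by the lemma, with |xy| ≤ p and |y| ≥ 1.
The first p characters of w are 0's, so xy (and hence y) consists only of 0's. Write y = 0^k, 1 ≤ k ≤ p.
Pump with i = 2: xy^2z = 0^{p+k} 1^{2p}. For this to lie in L we would need 2p = 2(p+k), which forces k = 0. But k ≥ 1, so xy^2z ∉ L.
This is a contradiction; hence L is not regular.

0^{p+k} 1^{2p}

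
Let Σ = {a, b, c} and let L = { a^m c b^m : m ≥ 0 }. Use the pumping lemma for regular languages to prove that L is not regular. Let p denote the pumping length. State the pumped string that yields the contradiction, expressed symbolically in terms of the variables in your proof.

a^{p+k} c b^p

Toward a contradiction, assume L is regular with pumping length p.
Take w = a^p c b^p ∈ L with |w| = 2p+1 ≥ p.
The pumping lemma gives a decomposition w = xyz where |xy| ≤ p and |y| ≥ 1.
Because |xy| ≤ p and w begins with p copies of a, we have y = a^k with 1 ≤ k ≤ p.
Pump with i = 2: xy^2z = a^{p+k} c b^p, which would require p+k = p. But k ≥ 1, so xy^2z ∉ L.
This contradicts the pumping lemma, so L is not regular.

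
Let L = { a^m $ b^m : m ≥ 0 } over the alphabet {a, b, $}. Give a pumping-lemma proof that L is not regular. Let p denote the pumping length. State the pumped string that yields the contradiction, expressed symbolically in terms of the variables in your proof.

Toward a contradiction, assume L is regular with pumping length p.
Take w = a^p $ b^p ∈ L with |w| = 2p+1 ≥ p.
The pumping lemma gives a decomposition w = xyz where |xy| ≤ p and |y| > 0.
Because |xy| ≤ p and w begins with p copies of a, we have y = a^k with 1 ≤ k ≤ p.
Pump with i = 2: xy^2z = a^{p+k} $ b^p, which would require p+k = p. But k ≥ 1, so xy^2z ∉ L.
This contradicts the pumping lemma, so L is not regular.

a^{p+k} $ b^p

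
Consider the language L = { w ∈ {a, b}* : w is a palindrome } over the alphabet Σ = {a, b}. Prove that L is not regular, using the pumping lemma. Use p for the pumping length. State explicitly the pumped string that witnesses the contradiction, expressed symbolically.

Assume L is regular; let p be its pumping constant.
Take w = a^p b a^p, a palindrome of length 2p+1 ≥ p.
The pumping lemma gives a decomposition w = xyz where |xy| ≤ p and y is nonempty.
Since the first p symbols of w are all a's and |xy| ≤ p, y lies entirely in the leading a-block: y = a^k for some k with 1 ≤ k ≤ p.
Pump with i = 2: xy^2z = a^{p+k} b a^p. Its reverse is a^p b a^{p+k}, which differs from xy^2z since k ≥ 1. So xy^2z is not a palindrome and xy^2z ∉ L.
This is a contradiction; hence L is not regular.

a^{p+k} b a^p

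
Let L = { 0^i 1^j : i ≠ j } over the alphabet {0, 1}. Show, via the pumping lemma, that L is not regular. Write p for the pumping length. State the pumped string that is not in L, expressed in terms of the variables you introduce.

Assume L is regular; let p be its pumping constant.
Choose w = 0^p 1^{p+p!}. Since p ≠ p+p!, w ∈ L; and |w| ≥ p.
The pumping lemma gives a decomposition w = xyz where |xy| ≤ p and |y| ≥ 1.
Since the first p symbols of w are all 0's and |xy| ≤ p, y lies entirely in the leading 0-block: y = 0^k for some k with 1 ≤ k ≤ p.
Since 1 ≤ k ≤ p, k divides p!; set t = 1 + p!/k. Then xy^t z has p + (p!/k)·k = p + p! copies of 0. Now the 0-count equals the 1-count, so i ≠ j fails. So xy^t z = 0^{p+p!} 1^{p+p!} ∉ L.
This contradicts the pumping lemma, so L is not regular.

0^{p+p!} 1^{p+p!}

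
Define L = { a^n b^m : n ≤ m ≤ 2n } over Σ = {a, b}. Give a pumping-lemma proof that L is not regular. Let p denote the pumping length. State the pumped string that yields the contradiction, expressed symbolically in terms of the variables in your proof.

a^{p+k} b^p

Assume L is regular. Let p be the pumping length given by the pumping lemma.
Take w = a^p b^p ∈ L (since p ≤ p ≤ 2p), with |w| = 2p ≥ p.
Write w = xyz as guaranteed by the lemma, with |xy| ≤ p and |y| > 0.
The first p characters of w are a's, so xy (and hence y) consists only of a's. Write y = a^k, 1 ≤ k ≤ p.
Pump with i = 2: xy^2z = a^{p+k} b^p. Now n = p+k > p = m, so the condition n ≤ m fails. Thus xy^2z ∉ L.
This is a contradiction; hence L is not regular.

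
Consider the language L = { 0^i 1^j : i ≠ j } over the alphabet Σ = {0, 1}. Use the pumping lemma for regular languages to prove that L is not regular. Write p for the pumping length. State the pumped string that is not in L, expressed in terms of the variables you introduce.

0^{p+p!} 1^{p+p!}

Suppose for contradiction that L is regular, and let p be the pumping length.
Choose w = 0^p 1^{p+p!}. Since p ≠ p+p!, w ∈ L; and |w| ≥ p.
Write w = xyz as guaranteed by the lemma, with |xy| ≤ p and |y| > 0.
The first p characters of w are 0's, so xy (and hence y) consists only of 0's. Write y = 0^k, 1 ≤ k ≤ p.
Since 1 ≤ k ≤ p, k divides p!; set t = 1 + p!/k. Then xy^t z has p + (p!/k)·k = p + p! copies of 0. Now the 0-count equals the 1-count, so i ≠ j fails. So xy^t z = 0^{p+p!} 1^{p+p!} ∉ L.
This is a contradiction; hence L is not regular.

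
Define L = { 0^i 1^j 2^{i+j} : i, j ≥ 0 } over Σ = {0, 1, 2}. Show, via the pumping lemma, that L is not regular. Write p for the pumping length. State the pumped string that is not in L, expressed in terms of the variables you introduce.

Assume L is regular. Let p be the pumping length given by the pumping lemma.
Take w = 0^p 1^p 2^{2p} ∈ L (with i=j=p, i+j=2p), |w| = 4p ≥ p.
Write w = xyz as guaranteed by the lemma, with |xy| ≤ p and |y| ≥ 1.
Since the first p symbols of w are all 0's and |xy| ≤ p, y lies entirely in the leading 0-block: y = 0^k for some k with 1 ≤ k ≤ p.
Consider xy^2z = 0^{p+k} 1^p 2^{2p}. Now the 0- and 1-counts sum to 2p+k, but the 2-count is 2p ≠ 2p+k. So xy^2z ∉ L.
Contradiction. Therefore L is not regular.

0^{p+k} 1^p 2^{2p}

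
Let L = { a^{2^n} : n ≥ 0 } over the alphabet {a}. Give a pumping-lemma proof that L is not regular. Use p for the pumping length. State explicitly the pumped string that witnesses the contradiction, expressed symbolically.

Suppose for contradiction that L is regular, and let p be the pumping length.
Take w = a^{2^p} ∈ L with |w| = 2^p ≥ p.
By the pumping lemma, w = xyz with |xy| ≤ p and y is nonempty.
Then y = a^k for some k with 1 ≤ k ≤ p.
Pump with i = 2: xy^2z = a^{2^p+k}. Since 1 ≤ k ≤ p < 2^p, we have 2^p < 2^p+k < 2^{p+1}, so 2^p+k is not a power of 2. So xy^2z ∉ L.
This contradicts the pumping lemma, so L is not regular.

a^{2^p+k}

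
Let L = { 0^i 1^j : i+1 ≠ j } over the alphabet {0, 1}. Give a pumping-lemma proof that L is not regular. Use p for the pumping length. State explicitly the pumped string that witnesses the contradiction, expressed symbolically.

0^{p+p!} 1^{p+p!+1}

Assume L is regular. Let p be the pumping length given by the pumping lemma.
Choose w = 0^p 1^{p+p!+1}. Since p ≠ (p+p!+1)-1 = p+p!, w ∈ L; and |w| ≥ p.
Write w = xyz as guaranteed by the lemma, with |xy| ≤ p and |y| ≥ 1.
Because |xy| ≤ p and w begins with p copies of 0, we have y = 0^k with 1 ≤ k ≤ p.
Since 1 ≤ k ≤ p, k divides p!; set t = 1 + p!/k. Then xy^t z has p + (p!/k)·k = p + p! copies of 0. Now the 0-count is p+p! and (1-count)-1 = (p+p!+1)-1 = p+p!, so i+1 ≠ j fails. So xy^t z = 0^{p+p!} 1^{p+p!+1} ∉ L.
This contradicts the pumping lemma, so L is not regular.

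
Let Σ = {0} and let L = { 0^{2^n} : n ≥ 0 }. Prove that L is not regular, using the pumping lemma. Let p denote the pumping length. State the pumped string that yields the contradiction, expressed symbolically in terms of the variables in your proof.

Assume L is regular. Let p be the pumping length given by the pumping lemma.
Take w = 0^{2^p} ∈ L with |w| = 2^p ≥ p.
Write w = xyz as guaranteed by the lemma, with |xy| ≤ p and |y| > 0.
Then y = 0^k for some k with 1 ≤ k ≤ p.
Pump with i = 2: xy^2z = 0^{2^p+k}. Since 1 ≤ k ≤ p < 2^p, we have 2^p < 2^p+k < 2^{p+1}, so 2^p+k is not a power of 2. So xy^2z ∉ L.
Contradiction. Therefore L is not regular.

0^{2^p+k}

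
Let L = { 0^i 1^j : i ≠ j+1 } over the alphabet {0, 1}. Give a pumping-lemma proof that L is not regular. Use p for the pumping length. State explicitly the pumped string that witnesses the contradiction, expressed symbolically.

0^{p+p!} 1^{p+p!-1}

Toward a contradiction, assume L is regular with pumping length p.
Choose w = 0^p 1^{p+p!-1}. Since p ≠ (p+p!-1)+1 = p+p!, w ∈ L; and |w| ≥ p.
Write w = xyz as guaranteed by the lemma, with |xy| ≤ p and y is nonempty.
The first p characters of w are 0's, so xy (and hence y) consists only of 0's. Write y = 0^k, 1 ≤ k ≤ p.
Since 1 ≤ k ≤ p, k divides p!; set t = 1 + p!/k. Then xy^t z has p + (p!/k)·k = p + p! copies of 0. Now the 0-count is p+p! and (1-count)+1 = (p+p!-1)+1 = p+p!, so i ≠ j+1 fails. So xy^t z = 0^{p+p!} 1^{p+p!-1} ∉ L.
Contradiction. Therefore L is not regular.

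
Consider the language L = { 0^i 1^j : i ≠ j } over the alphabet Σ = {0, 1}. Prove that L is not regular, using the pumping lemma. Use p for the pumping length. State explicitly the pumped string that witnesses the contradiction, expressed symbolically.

0^{p+p!} 1^{p+p!}

Suppose for contradiction that L is regular, and let p be the pumping length.
Choose w = 0^p 1^{p+p!}. Since p ≠ p+p!, w ∈ L; and |w| ≥ p.
Write w = xyz as guaranteed by the lemma, with |xy| ≤ p and |y| ≥ 1.
Because |xy| ≤ p and w begins with p copies of 0, we have y = 0^k with 1 ≤ k ≤ p.
Since 1 ≤ k ≤ p, k divides p!; set t = 1 + p!/k. Then xy^t z has p + (p!/k)·k = p + p! copies of 0. Now the 0-count equals the 1-count, so i ≠ j fails. So xy^t z = 0^{p+p!} 1^{p+p!} ∉ L.
This is a contradiction; hence L is not regular.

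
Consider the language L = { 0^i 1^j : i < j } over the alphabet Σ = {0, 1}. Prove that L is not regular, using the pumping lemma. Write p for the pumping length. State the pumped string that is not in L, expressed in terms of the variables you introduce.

0^{p+k} 1^{p+1}

Assume L is regular; let p be its pumping constant.
Choose w = 0^p 1^{p+1} ∈ L, with |w| = 2p+1 ≥ p.
The pumping lemma gives a decomposition w = xyz where |xy| ≤ p and |y| > 0.
Because |xy| ≤ p and w begins with p copies of 0, we have y = 0^k with 1 ≤ k ≤ p.
Consider xy^2z = 0^{p+k} 1^{p+1}. Since k ≥ 1, the 0-count p+k is at least p+1, so i < j fails; thus xy^2z ∉ L.
This contradicts the pumping lemma, so L is not regular.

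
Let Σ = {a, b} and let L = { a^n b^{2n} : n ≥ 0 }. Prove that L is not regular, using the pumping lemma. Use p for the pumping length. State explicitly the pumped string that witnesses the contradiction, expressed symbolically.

Assume L is regular; let p be its pumping constant.
Choose w = a^p b^{2p}, which is in L with |w| = 3p ≥ p.
By the pumping lemma, w = xyz with |xy| ≤ p and y is nonempty.
Because |xy| ≤ p and w begins with p copies of a, we have y = a^k with 1 ≤ k ≤ p.
Pump with i = 2: xy^2z = a^{p+k} b^{2p}. For this to lie in L we would need 2p = 2(p+k), which forces k = 0. But k ≥ 1, so xy^2z ∉ L.
This contradicts the pumping lemma, so L is not regular.

a^{p+k} b^{2p}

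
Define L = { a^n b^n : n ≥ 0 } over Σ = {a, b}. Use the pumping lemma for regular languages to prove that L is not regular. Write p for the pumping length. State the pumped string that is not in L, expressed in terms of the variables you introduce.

a^{p+k} b^p

Assume L is regular. Let p be the pumping length given by the pumping lemma.
Take w = a^p b^p. Then w ∈ L and |w| = 2p ≥ p.
By the pumping lemma, w = xyz with |xy| ≤ p and |y| ≥ 1.
Because |xy| ≤ p and w begins with p copies of a, we have y = a^k with 1 ≤ k ≤ p.
Pump with i = 2: xy^2z = a^{p+k} b^p. For this to lie in L we would need p = p+k, which forces k = 0. But k ≥ 1, so xy^2z ∉ L.
Contradiction. Therefore L is not regular.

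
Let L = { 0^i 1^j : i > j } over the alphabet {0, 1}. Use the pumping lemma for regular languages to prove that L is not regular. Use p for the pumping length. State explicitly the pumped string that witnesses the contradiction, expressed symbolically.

0^{p+1-k} 1^p

Toward a contradiction, assume L is regular with pumping length p.
Choose w = 0^{p+1} 1^p ∈ L, with |w| = 2p+1 ≥ p.
The pumping lemma gives a decomposition w = xyz where |xy| ≤ p and |y| ≥ 1.
The first p characters of w are 0's, so xy (and hence y) consists only of 0's. Write y = 0^k, 1 ≤ k ≤ p.
Consider xy^0z = xz = 0^{p+1-k} 1^p. Since k ≥ 1, the 0-count p+1-k is at most p, so i > j fails; thus xz ∉ L.
Contradiction. Therefore L is not regular.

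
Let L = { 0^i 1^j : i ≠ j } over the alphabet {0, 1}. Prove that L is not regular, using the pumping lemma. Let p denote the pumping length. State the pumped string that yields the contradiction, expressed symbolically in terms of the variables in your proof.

0^{p+p!} 1^{p+p!}

Assume L is regular; let p be its pumping constant.
Choose w = 0^p 1^{p+p!}. Since p ≠ p+p!, w ∈ L; and |w| ≥ p.
By the pumping lemma, w = xyz with |xy| ≤ p and |y| ≥ 1.
The first p characters of w are 0's, so xy (and hence y) consists only of 0's. Write y = 0^k, 1 ≤ k ≤ p.
Since 1 ≤ k ≤ p, k divides p!; set t = 1 + p!/k. Then xy^t z has p + (p!/k)·k = p + p! copies of 0. Now the 0-count equals the 1-count, so i ≠ j fails. So xy^t z = 0^{p+p!} 1^{p+p!} ∉ L.
This contradicts the pumping lemma, so L is not regular.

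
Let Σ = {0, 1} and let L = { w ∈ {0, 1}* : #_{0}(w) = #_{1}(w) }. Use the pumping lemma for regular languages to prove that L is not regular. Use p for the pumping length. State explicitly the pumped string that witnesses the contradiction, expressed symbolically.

0^{p+k} 1^p

Assume L is regular. Let p be the pumping length given by the pumping lemma.
Choose w = 0^p 1^p ∈ L with |w| = 2p ≥ p.
The pumping lemma gives a decomposition w = xyz where |xy| ≤ p and y is nonempty.
Since the first p symbols of w are all 0's and |xy| ≤ p, y lies entirely in the leading 0-block: y = 0^k for some k with 1 ≤ k ≤ p.
Pump with i = 2: xy^2z = 0^{p+k} 1^p has p+k occurrences of 0 but only p of 1. Since k ≥ 1 the counts differ, so xy^2z ∉ L.
Contradiction. Therefore L is not regular.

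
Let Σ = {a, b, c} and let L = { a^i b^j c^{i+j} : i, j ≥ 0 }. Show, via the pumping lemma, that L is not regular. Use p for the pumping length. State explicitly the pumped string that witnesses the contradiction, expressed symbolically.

a^{p+k} b^p c^{2p}

Toward a contradiction, assume L is regular with pumping length p.
Take w = a^p b^p c^{2p} ∈ L (with i=j=p, i+j=2p), |w| = 4p ≥ p.
Write w = xyz as guaranteed by the lemma, with |xy| ≤ p and |y| > 0.
The first p characters of w are a's, so xy (and hence y) consists only of a's. Write y = a^k, 1 ≤ k ≤ p.
Consider xy^2z = a^{p+k} b^p c^{2p}. Now the a- and b-counts sum to 2p+k, but the c-count is 2p ≠ 2p+k. So xy^2z ∉ L.
This contradicts the pumping lemma, so L is not regular.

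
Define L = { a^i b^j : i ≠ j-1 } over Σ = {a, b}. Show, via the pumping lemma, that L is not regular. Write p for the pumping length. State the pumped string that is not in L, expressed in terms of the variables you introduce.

a^{p+p!} b^{p+p!+1}

Toward a contradiction, assume L is regular with pumping length p.
Choose w = a^p b^{p+p!+1}. Since p ≠ (p+p!+1)-1 = p+p!, w ∈ L; and |w| ≥ p.
The pumping lemma gives a decomposition w = xyz where |xy| ≤ p and y is nonempty.
Since the first p symbols of w are all a's and |xy| ≤ p, y lies entirely in the leading a-block: y = a^k for some k with 1 ≤ k ≤ p.
Since 1 ≤ k ≤ p, k divides p!; set t = 1 + p!/k. Then xy^t z has p + (p!/k)·k = p + p! copies of a. Now the a-count is p+p! and (b-count)-1 = (p+p!+1)-1 = p+p!, so i ≠ j-1 fails. So xy^t z = a^{p+p!} b^{p+p!+1} ∉ L.
This contradicts the pumping lemma, so L is not regular.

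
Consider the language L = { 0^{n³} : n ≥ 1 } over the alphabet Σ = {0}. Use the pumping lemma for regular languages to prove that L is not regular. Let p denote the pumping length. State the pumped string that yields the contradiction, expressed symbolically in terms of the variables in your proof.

Toward a contradiction, assume L is regular with pumping length p.
Take w = 0^{p³} ∈ L with |w| = p³ ≥ p.
By the pumping lemma, w = xyz with |xy| ≤ p and |y| ≥ 1.
Then y = 0^k for some k with 1 ≤ k ≤ p.
Pump with i = 2: xy^2z = 0^{p³+k}. Since 1 ≤ k ≤ p, p³ < p³+k ≤ p³+p < p³+3p²+3p+1 = (p+1)³, so p³+k is not a perfect cube. So xy^2z ∉ L.
This contradicts the pumping lemma, so L is not regular.

0^{p³+k}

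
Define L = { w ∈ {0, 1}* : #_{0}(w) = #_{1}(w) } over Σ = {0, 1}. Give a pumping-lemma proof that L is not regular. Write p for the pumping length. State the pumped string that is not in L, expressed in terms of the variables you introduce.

Toward a contradiction, assume L is regular with pumping length p.
Choose w = 0^p 1^p ∈ L with |w| = 2p ≥ p.
Write w = xyz as guaranteed by the lemma, with |xy| ≤ p and |y| ≥ 1.
Since the first p symbols of w are all 0's and |xy| ≤ p, y lies entirely in the leading 0-block: y = 0^k for some k with 1 ≤ k ≤ p.
Pump with i = 2: xy^2z = 0^{p+k} 1^p has p+k occurrences of 0 but only p of 1. Since k ≥ 1 the counts differ, so xy^2z ∉ L.
This contradicts the pumping lemma, so L is not regular.

0^{p+k} 1^p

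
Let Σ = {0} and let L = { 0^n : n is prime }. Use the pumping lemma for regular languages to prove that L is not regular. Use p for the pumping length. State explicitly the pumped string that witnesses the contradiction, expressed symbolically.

0^{q(1+k)}

Toward a contradiction, assume L is regular with pumping length p.
Let q be a prime with q ≥ p+2 (infinitely many primes exist), and take w = 0^q ∈ L with |w| = q ≥ p.
The pumping lemma gives a decomposition w = xyz where |xy| ≤ p and y is nonempty.
Then y = 0^k for some k with 1 ≤ k ≤ p.
Since 1 ≤ k ≤ p, |xz| = q-k. Pump with i = q+1: |xy^{q+1}z| = (q-k)+(q+1)k = q+qk = q(1+k), which is composite (both factors ≥ 2). So xy^{q+1}z = 0^{q(1+k)} ∉ L.
This is a contradiction; hence L is not regular.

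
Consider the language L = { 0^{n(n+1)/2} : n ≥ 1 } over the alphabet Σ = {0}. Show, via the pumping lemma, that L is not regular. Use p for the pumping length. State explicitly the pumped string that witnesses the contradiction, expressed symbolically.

0^{p(p+1)/2+k}

Toward a contradiction, assume L is regular with pumping length p.
Take w = 0^{p(p+1)/2} ∈ L with |w| = p(p+1)/2 ≥ p.
The pumping lemma gives a decomposition w = xyz where |xy| ≤ p and |y| > 0.
Then y = 0^k for some k with 1 ≤ k ≤ p.
Pump with i = 2: xy^2z = 0^{p(p+1)/2+k}. Since 1 ≤ k ≤ p, p(p+1)/2 < p(p+1)/2+k ≤ p(p+1)/2+p < (p+1)(p+2)/2, so p(p+1)/2+k is strictly between consecutive triangular numbers. So xy^2z ∉ L.
Contradiction. Therefore L is not regular.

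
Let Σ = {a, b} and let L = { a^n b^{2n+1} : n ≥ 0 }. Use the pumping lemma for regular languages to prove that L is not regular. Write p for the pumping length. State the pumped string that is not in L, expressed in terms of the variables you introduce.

Suppose for contradiction that L is regular, and let p be the pumping length.
Choose w = a^p b^{2p+1}, which is in L with |w| = 3p+1 ≥ p.
By the pumping lemma, w = xyz with |xy| ≤ p and y is nonempty.
The first p characters of w are a's, so xy (and hence y) consists only of a's. Write y = a^k, 1 ≤ k ≤ p.
Pump with i = 2: xy^2z = a^{p+k} b^{2p+1}. For this to lie in L we would need 2p+1 = 2(p+k)+1, which forces k = 0. But k ≥ 1, so xy^2z ∉ L.
Contradiction. Therefore L is not regular.

a^{p+k} b^{2p+1}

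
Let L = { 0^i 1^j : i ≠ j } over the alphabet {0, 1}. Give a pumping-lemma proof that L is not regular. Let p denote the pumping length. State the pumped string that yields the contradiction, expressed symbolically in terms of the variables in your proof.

Assume L is regular; let p be its pumping constant.
Choose w = 0^p 1^{p+p!}. Since p ≠ p+p!, w ∈ L; and |w| ≥ p.
By the pumping lemma, w = xyz with |xy| ≤ p and y is nonempty.
Because |xy| ≤ p and w begins with p copies of 0, we have y = 0^k with 1 ≤ k ≤ p.
Since 1 ≤ k ≤ p, k divides p!; set t = 1 + p!/k. Then xy^t z has p + (p!/k)·k = p + p! copies of 0. Now the 0-count equals the 1-count, so i ≠ j fails. So xy^t z = 0^{p+p!} 1^{p+p!} ∉ L.
This is a contradiction; hence L is not regular.

0^{p+p!} 1^{p+p!}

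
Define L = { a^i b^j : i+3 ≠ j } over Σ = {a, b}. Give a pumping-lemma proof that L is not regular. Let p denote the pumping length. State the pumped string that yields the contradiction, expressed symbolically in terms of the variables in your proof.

a^{p+p!} b^{p+p!+3}

Suppose for contradiction that L is regular, and let p be the pumping length.
Choose w = a^p b^{p+p!+3}. Since p ≠ (p+p!+3)-3 = p+p!, w ∈ L; and |w| ≥ p.
Write w = xyz as guaranteed by the lemma, with |xy| ≤ p and y is nonempty.
Since the first p symbols of w are all a's and |xy| ≤ p, y lies entirely in the leading a-block: y = a^k for some k with 1 ≤ k ≤ p.
Since 1 ≤ k ≤ p, k divides p!; set t = 1 + p!/k. Then xy^t z has p + (p!/k)·k = p + p! copies of a. Now the a-count is p+p! and (b-count)-3 = (p+p!+3)-3 = p+p!, so i+3 ≠ j fails. So xy^t z = a^{p+p!} b^{p+p!+3} ∉ L.
This is a contradiction; hence L is not regular.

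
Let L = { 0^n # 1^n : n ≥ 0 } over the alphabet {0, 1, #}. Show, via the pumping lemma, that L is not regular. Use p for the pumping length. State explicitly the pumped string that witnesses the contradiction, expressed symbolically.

0^{p+k} # 1^p

Assume L is regular; let p be its pumping constant.
Take w = 0^p # 1^p ∈ L with |w| = 2p+1 ≥ p.
Write w = xyz as guaranteed by the lemma, with |xy| ≤ p and |y| > 0.
Because |xy| ≤ p and w begins with p copies of 0, we have y = 0^k with 1 ≤ k ≤ p.
Pump with i = 2: xy^2z = 0^{p+k} # 1^p, which would require p+k = p. But k ≥ 1, so xy^2z ∉ L.
This is a contradiction; hence L is not regular.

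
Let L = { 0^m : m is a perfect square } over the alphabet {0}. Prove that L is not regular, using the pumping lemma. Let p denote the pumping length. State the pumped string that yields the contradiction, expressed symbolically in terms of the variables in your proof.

0^{p²+k}

Toward a contradiction, assume L is regular with pumping length p.
Take w = 0^{p²} ∈ L with |w| = p² ≥ p.
The pumping lemma gives a decomposition w = xyz where |xy| ≤ p and |y| ≥ 1.
Then y = 0^k for some k with 1 ≤ k ≤ p.
Pump with i = 2: xy^2z = 0^{p²+k}. Since 1 ≤ k ≤ p, p² < p²+k ≤ p²+p < (p+1)², so p²+k lies strictly between consecutive squares and is not a perfect square. So xy^2z ∉ L.
This is a contradiction; hence L is not regular.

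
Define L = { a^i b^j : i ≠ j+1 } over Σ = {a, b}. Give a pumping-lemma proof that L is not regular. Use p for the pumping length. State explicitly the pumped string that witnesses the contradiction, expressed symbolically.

a^{p+p!} b^{p+p!-1}

Suppose for contradiction that L is regular, and let p be the pumping length.
Choose w = a^p b^{p+p!-1}. Since p ≠ (p+p!-1)+1 = p+p!, w ∈ L; and |w| ≥ p.
Write w = xyz as guaranteed by the lemma, with |xy| ≤ p and |y| ≥ 1.
Because |xy| ≤ p and w begins with p copies of a, we have y = a^k with 1 ≤ k ≤ p.
Since 1 ≤ k ≤ p, k divides p!; set t = 1 + p!/k. Then xy^t z has p + (p!/k)·k = p + p! copies of a. Now the a-count is p+p! and (b-count)+1 = (p+p!-1)+1 = p+p!, so i ≠ j+1 fails. So xy^t z = a^{p+p!} b^{p+p!-1} ∉ L.
This is a contradiction; hence L is not regular.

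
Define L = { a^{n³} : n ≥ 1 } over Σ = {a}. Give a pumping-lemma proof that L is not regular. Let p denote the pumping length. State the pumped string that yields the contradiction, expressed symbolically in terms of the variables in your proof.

a^{p³+k}

Toward a contradiction, assume L is regular with pumping length p.
Take w = a^{p³} ∈ L with |w| = p³ ≥ p.
By the pumping lemma, w = xyz with |xy| ≤ p and |y| > 0.
Then y = a^k for some k with 1 ≤ k ≤ p.
Pump with i = 2: xy^2z = a^{p³+k}. Since 1 ≤ k ≤ p, p³ < p³+k ≤ p³+p < p³+3p²+3p+1 = (p+1)³, so p³+k is not a perfect cube. So xy^2z ∉ L.
This contradicts the pumping lemma, so L is not regular.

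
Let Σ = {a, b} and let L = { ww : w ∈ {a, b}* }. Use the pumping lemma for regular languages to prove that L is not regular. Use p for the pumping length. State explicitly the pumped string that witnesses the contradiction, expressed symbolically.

Assume L is regular. Let p be the pumping length given by the pumping lemma.
Take w = a^p b^p a^p b^p = uu where u = a^pb^p; then w ∈ L and |w| = 4p ≥ p.
Write w = xyz as guaranteed by the lemma, with |xy| ≤ p and y is nonempty.
Because |xy| ≤ p and w begins with p copies of a, we have y = a^k with 1 ≤ k ≤ p.
Pump with i = 2: xy^2z = a^{p+k} b^p a^p b^p, of length 4p+k. Suppose this equals vv. The string starts with a and ends with b, so v does too; thus the boundary between the two copies of v is a b→a transition. There is exactly one such transition, at position 2p+k, so |v| = 2p+k and |vv| = 4p+2k ≠ 4p+k since k ≥ 1. So xy^2z ∉ L.
This is a contradiction; hence L is not regular.

a^{p+k} b^p a^p b^p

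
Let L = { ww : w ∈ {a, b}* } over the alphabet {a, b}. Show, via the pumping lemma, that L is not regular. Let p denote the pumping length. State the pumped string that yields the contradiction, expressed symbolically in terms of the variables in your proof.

Assume L is regular. Let p be the pumping length given by the pumping lemma.
Take w = a^p b^p a^p b^p = uu where u = a^pb^p; then w ∈ L and |w| = 4p ≥ p.
Write w = xyz as guaranteed by the lemma, with |xy| ≤ p and y is nonempty.
Because |xy| ≤ p and w begins with p copies of a, we have y = a^k with 1 ≤ k ≤ p.
Pump with i = 2: xy^2z = a^{p+k} b^p a^p b^p, of length 4p+k. Suppose this equals vv. The string starts with a and ends with b, so v does too; thus the boundary between the two copies of v is a b→a transition. There is exactly one such transition, at position 2p+k, so |v| = 2p+k and |vv| = 4p+2k ≠ 4p+k since k ≥ 1. So xy^2z ∉ L.
This contradicts the pumping lemma, so L is not regular.

a^{p+k} b^p a^p b^p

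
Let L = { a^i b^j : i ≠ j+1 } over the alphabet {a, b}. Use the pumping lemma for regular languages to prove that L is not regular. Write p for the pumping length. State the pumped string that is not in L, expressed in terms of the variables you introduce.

a^{p+p!} b^{p+p!-1}

Assume L is regular; let p be its pumping constant.
Choose w = a^p b^{p+p!-1}. Since p ≠ (p+p!-1)+1 = p+p!, w ∈ L; and |w| ≥ p.
Write w = xyz as guaranteed by the lemma, with |xy| ≤ p and |y| > 0.
Because |xy| ≤ p and w begins with p copies of a, we have y = a^k with 1 ≤ k ≤ p.
Since 1 ≤ k ≤ p, k divides p!; set t = 1 + p!/k. Then xy^t z has p + (p!/k)·k = p + p! copies of a. Now the a-count is p+p! and (b-count)+1 = (p+p!-1)+1 = p+p!, so i ≠ j+1 fails. So xy^t z = a^{p+p!} b^{p+p!-1} ∉ L.
This is a contradiction; hence L is not regular.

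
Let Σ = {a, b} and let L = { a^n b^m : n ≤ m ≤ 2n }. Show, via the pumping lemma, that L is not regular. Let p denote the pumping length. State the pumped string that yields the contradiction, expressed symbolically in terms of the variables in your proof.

Suppose for contradiction that L is regular, and let p be the pumping length.
Take w = a^p b^p ∈ L (since p ≤ p ≤ 2p), with |w| = 2p ≥ p.
By the pumping lemma, w = xyz with |xy| ≤ p and y is nonempty.
Because |xy| ≤ p and w begins with p copies of a, we have y = a^k with 1 ≤ k ≤ p.
Pump with i = 2: xy^2z = a^{p+k} b^p. Now n = p+k > p = m, so the condition n ≤ m fails. Thus xy^2z ∉ L.
This is a contradiction; hence L is not regular.

a^{p+k} b^p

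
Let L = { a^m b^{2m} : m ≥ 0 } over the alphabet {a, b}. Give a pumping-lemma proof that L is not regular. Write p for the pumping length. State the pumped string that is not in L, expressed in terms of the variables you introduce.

Assume L is regular; let p be its pumping constant.
Take w = a^p b^{2p}. Then w ∈ L and |w| = 3p ≥ p.
Write w = xyz as guaranteed by the lemma, with |xy| ≤ p and |y| ≥ 1.
Since the first p symbols of w are all a's and |xy| ≤ p, y lies entirely in the leading a-block: y = a^k for some k with 1 ≤ k ≤ p.
Pump with i = 2: xy^2z = a^{p+k} b^{2p}. For this to lie in L we would need 2p = 2(p+k), which forces k = 0. But k ≥ 1, so xy^2z ∉ L.
This contradicts the pumping lemma, so L is not regular.

a^{p+k} b^{2p}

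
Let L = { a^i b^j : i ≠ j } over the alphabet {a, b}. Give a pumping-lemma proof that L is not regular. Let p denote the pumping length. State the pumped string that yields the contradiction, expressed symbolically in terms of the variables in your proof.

Toward a contradiction, assume L is regular with pumping length p.
Choose w = a^p b^{p+p!}. Since p ≠ p+p!, w ∈ L; and |w| ≥ p.
Write w = xyz as guaranteed by the lemma, with |xy| ≤ p and |y| > 0.
Because |xy| ≤ p and w begins with p copies of a, we have y = a^k with 1 ≤ k ≤ p.
Since 1 ≤ k ≤ p, k divides p!; set t = 1 + p!/k. Then xy^t z has p + (p!/k)·k = p + p! copies of a. Now the a-count equals the b-count, so i ≠ j fails. So xy^t z = a^{p+p!} b^{p+p!} ∉ L.
Contradiction. Therefore L is not regular.

a^{p+p!} b^{p+p!}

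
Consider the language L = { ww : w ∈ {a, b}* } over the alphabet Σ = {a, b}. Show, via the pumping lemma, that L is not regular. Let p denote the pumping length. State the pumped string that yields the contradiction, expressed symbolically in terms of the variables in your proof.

a^{p+k} b^p a^p b^p

Assume L is regular; let p be its pumping constant.
Take w = a^p b^p a^p b^p = uu where u = a^pb^p; then w ∈ L and |w| = 4p ≥ p.
Write w = xyz as guaranteed by the lemma, with |xy| ≤ p and y is nonempty.
Since the first p symbols of w are all a's and |xy| ≤ p, y lies entirely in the leading a-block: y = a^k for some k with 1 ≤ k ≤ p.
Pump with i = 2: xy^2z = a^{p+k} b^p a^p b^p, of length 4p+k. Suppose this equals vv. The string starts with a and ends with b, so v does too; thus the boundary between the two copies of v is a b→a transition. There is exactly one such transition, at position 2p+k, so |v| = 2p+k and |vv| = 4p+2k ≠ 4p+k since k ≥ 1. So xy^2z ∉ L.
This contradicts the pumping lemma, so L is not regular.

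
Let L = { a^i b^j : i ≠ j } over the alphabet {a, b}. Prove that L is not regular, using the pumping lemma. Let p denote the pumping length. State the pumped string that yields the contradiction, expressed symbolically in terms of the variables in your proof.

a^{p+p!} b^{p+p!}

Assume L is regular; let p be its pumping constant.
Choose w = a^p b^{p+p!}. Since p ≠ p+p!, w ∈ L; and |w| ≥ p.
Write w = xyz as guaranteed by the lemma, with |xy| ≤ p and y is nonempty.
Because |xy| ≤ p and w begins with p copies of a, we have y = a^k with 1 ≤ k ≤ p.
Since 1 ≤ k ≤ p, k divides p!; set t = 1 + p!/k. Then xy^t z has p + (p!/k)·k = p + p! copies of a. Now the a-count equals the b-count, so i ≠ j fails. So xy^t z = a^{p+p!} b^{p+p!} ∉ L.
This is a contradiction; hence L is not regular.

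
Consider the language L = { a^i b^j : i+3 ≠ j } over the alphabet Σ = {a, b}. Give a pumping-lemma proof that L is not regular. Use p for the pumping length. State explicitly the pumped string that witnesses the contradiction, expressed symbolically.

a^{p+p!} b^{p+p!+3}

Toward a contradiction, assume L is regular with pumping length p.
Choose w = a^p b^{p+p!+3}. Since p ≠ (p+p!+3)-3 = p+p!, w ∈ L; and |w| ≥ p.
Write w = xyz as guaranteed by the lemma, with |xy| ≤ p and |y| ≥ 1.
Since the first p symbols of w are all a's and |xy| ≤ p, y lies entirely in the leading a-block: y = a^k for some k with 1 ≤ k ≤ p.
Since 1 ≤ k ≤ p, k divides p!; set t = 1 + p!/k. Then xy^t z has p + (p!/k)·k = p + p! copies of a. Now the a-count is p+p! and (b-count)-3 = (p+p!+3)-3 = p+p!, so i+3 ≠ j fails. So xy^t z = a^{p+p!} b^{p+p!+3} ∉ L.
This contradicts the pumping lemma, so L is not regular.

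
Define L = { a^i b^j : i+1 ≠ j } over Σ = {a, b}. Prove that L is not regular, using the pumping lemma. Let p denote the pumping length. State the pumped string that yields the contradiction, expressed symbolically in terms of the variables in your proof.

Suppose for contradiction that L is regular, and let p be the pumping length.
Choose w = a^p b^{p+p!+1}. Since p ≠ (p+p!+1)-1 = p+p!, w ∈ L; and |w| ≥ p.
By the pumping lemma, w = xyz with |xy| ≤ p and |y| ≥ 1.
Since the first p symbols of w are all a's and |xy| ≤ p, y lies entirely in the leading a-block: y = a^k for some k with 1 ≤ k ≤ p.
Since 1 ≤ k ≤ p, k divides p!; set t = 1 + p!/k. Then xy^t z has p + (p!/k)·k = p + p! copies of a. Now the a-count is p+p! and (b-count)-1 = (p+p!+1)-1 = p+p!, so i+1 ≠ j fails. So xy^t z = a^{p+p!} b^{p+p!+1} ∉ L.
This is a contradiction; hence L is not regular.

a^{p+p!} b^{p+p!+1}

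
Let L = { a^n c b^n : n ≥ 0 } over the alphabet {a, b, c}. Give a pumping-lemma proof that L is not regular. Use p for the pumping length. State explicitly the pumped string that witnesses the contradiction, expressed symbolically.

Assume L is regular. Let p be the pumping length given by the pumping lemma.
Take w = a^p c b^p ∈ L with |w| = 2p+1 ≥ p.
The pumping lemma gives a decomposition w = xyz where |xy| ≤ p and y is nonempty.
Because |xy| ≤ p and w begins with p copies of a, we have y = a^k with 1 ≤ k ≤ p.
Pump with i = 2: xy^2z = a^{p+k} c b^p, which would require p+k = p. But k ≥ 1, so xy^2z ∉ L.
This is a contradiction; hence L is not regular.

a^{p+k} c b^p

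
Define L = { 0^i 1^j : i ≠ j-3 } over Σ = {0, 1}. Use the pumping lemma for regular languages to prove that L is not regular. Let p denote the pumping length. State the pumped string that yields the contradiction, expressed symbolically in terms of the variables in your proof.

Suppose for contradiction that L is regular, and let p be the pumping length.
Choose w = 0^p 1^{p+p!+3}. Since p ≠ (p+p!+3)-3 = p+p!, w ∈ L; and |w| ≥ p.
By the pumping lemma, w = xyz with |xy| ≤ p and |y| > 0.
Since the first p symbols of w are all 0's and |xy| ≤ p, y lies entirely in the leading 0-block: y = 0^k for some k with 1 ≤ k ≤ p.
Since 1 ≤ k ≤ p, k divides p!; set t = 1 + p!/k. Then xy^t z has p + (p!/k)·k = p + p! copies of 0. Now the 0-count is p+p! and (1-count)-3 = (p+p!+3)-3 = p+p!, so i ≠ j-3 fails. So xy^t z = 0^{p+p!} 1^{p+p!+3} ∉ L.
This is a contradiction; hence L is not regular.

0^{p+p!} 1^{p+p!+3}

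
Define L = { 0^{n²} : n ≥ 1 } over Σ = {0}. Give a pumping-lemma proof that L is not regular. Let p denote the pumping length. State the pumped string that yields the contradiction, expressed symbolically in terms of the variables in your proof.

Assume L is regular; let p be its pumping constant.
Take w = 0^{p²} ∈ L with |w| = p² ≥ p.
The pumping lemma gives a decomposition w = xyz where |xy| ≤ p and y is nonempty.
Then y = 0^k for some k with 1 ≤ k ≤ p.
Pump with i = 2: xy^2z = 0^{p²+k}. Since 1 ≤ k ≤ p, p² < p²+k ≤ p²+p < (p+1)², so p²+k lies strictly between consecutive squares and is not a perfect square. So xy^2z ∉ L.
This is a contradiction; hence L is not regular.

0^{p²+k}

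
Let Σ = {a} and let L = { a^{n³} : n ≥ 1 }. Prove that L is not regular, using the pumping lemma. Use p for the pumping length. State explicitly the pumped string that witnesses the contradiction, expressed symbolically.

a^{p³+k}

Suppose for contradiction that L is regular, and let p be the pumping length.
Take w = a^{p³} ∈ L with |w| = p³ ≥ p.
By the pumping lemma, w = xyz with |xy| ≤ p and y is nonempty.
Then y = a^k for some k with 1 ≤ k ≤ p.
Pump with i = 2: xy^2z = a^{p³+k}. Since 1 ≤ k ≤ p, p³ < p³+k ≤ p³+p < p³+3p²+3p+1 = (p+1)³, so p³+k is not a perfect cube. So xy^2z ∉ L.
Contradiction. Therefore L is not regular.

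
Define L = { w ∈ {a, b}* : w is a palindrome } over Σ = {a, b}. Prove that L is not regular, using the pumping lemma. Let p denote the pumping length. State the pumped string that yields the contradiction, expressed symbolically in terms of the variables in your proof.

Assume L is regular; let p be its pumping constant.
Take w = a^p b a^p, a palindrome of length 2p+1 ≥ p.
The pumping lemma gives a decomposition w = xyz where |xy| ≤ p and y is nonempty.
The first p characters of w are a's, so xy (and hence y) consists only of a's. Write y = a^k, 1 ≤ k ≤ p.
Pump with i = 2: xy^2z = a^{p+k} b a^p. Its reverse is a^p b a^{p+k}, which differs from xy^2z since k ≥ 1. So xy^2z is not a palindrome and xy^2z ∉ L.
This is a contradiction; hence L is not regular.

a^{p+k} b a^p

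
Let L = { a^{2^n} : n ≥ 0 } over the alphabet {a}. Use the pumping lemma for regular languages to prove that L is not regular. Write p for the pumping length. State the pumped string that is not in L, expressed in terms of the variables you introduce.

a^{2^p+k}

Toward a contradiction, assume L is regular with pumping length p.
Take w = a^{2^p} ∈ L with |w| = 2^p ≥ p.
The pumping lemma gives a decomposition w = xyz where |xy| ≤ p and |y| ≥ 1.
Then y = a^k for some k with 1 ≤ k ≤ p.
Pump with i = 2: xy^2z = a^{2^p+k}. Since 1 ≤ k ≤ p < 2^p, we have 2^p < 2^p+k < 2^{p+1}, so 2^p+k is not a power of 2. So xy^2z ∉ L.
This is a contradiction; hence L is not regular.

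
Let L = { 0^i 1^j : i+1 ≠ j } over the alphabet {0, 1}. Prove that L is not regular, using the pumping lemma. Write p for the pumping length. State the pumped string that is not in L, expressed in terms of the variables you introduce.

0^{p+p!} 1^{p+p!+1}

Toward a contradiction, assume L is regular with pumping length p.
Choose w = 0^p 1^{p+p!+1}. Since p ≠ (p+p!+1)-1 = p+p!, w ∈ L; and |w| ≥ p.
Write w = xyz as guaranteed by the lemma, with |xy| ≤ p and |y| ≥ 1.
The first p characters of w are 0's, so xy (and hence y) consists only of 0's. Write y = 0^k, 1 ≤ k ≤ p.
Since 1 ≤ k ≤ p, k divides p!; set t = 1 + p!/k. Then xy^t z has p + (p!/k)·k = p + p! copies of 0. Now the 0-count is p+p! and (1-count)-1 = (p+p!+1)-1 = p+p!, so i+1 ≠ j fails. So xy^t z = 0^{p+p!} 1^{p+p!+1} ∉ L.
Contradiction. Therefore L is not regular.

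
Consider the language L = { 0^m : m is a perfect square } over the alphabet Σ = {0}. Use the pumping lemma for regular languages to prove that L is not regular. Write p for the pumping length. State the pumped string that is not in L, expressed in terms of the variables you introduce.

0^{p²+k}

Assume L is regular. Let p be the pumping length given by the pumping lemma.
Take w = 0^{p²} ∈ L with |w| = p² ≥ p.
The pumping lemma gives a decomposition w = xyz where |xy| ≤ p and y is nonempty.
Then y = 0^k for some k with 1 ≤ k ≤ p.
Pump with i = 2: xy^2z = 0^{p²+k}. Since 1 ≤ k ≤ p, p² < p²+k ≤ p²+p < (p+1)², so p²+k lies strictly between consecutive squares and is not a perfect square. So xy^2z ∉ L.
This contradicts the pumping lemma, so L is not regular.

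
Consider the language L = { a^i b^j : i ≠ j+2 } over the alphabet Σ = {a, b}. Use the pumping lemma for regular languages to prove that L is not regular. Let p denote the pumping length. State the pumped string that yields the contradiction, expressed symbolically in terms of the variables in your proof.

Assume L is regular; let p be its pumping constant.
Choose w = a^p b^{p+p!-2}. Since p ≠ (p+p!-2)+2 = p+p!, w ∈ L; and |w| ≥ p.
The pumping lemma gives a decomposition w = xyz where |xy| ≤ p and y is nonempty.
The first p characters of w are a's, so xy (and hence y) consists only of a's. Write y = a^k, 1 ≤ k ≤ p.
Since 1 ≤ k ≤ p, k divides p!; set t = 1 + p!/k. Then xy^t z has p + (p!/k)·k = p + p! copies of a. Now the a-count is p+p! and (b-count)+2 = (p+p!-2)+2 = p+p!, so i ≠ j+2 fails. So xy^t z = a^{p+p!} b^{p+p!-2} ∉ L.
This contradicts the pumping lemma, so L is not regular.

a^{p+p!} b^{p+p!-2}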